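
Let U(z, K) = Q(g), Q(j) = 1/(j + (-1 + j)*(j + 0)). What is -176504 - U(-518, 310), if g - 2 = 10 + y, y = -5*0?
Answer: -25416577/144 ≈ -1.7650e+5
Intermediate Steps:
y = 0
g = 12 (g = 2 + (10 + 0) = 2 + 10 = 12)
Q(j) = 1/(j + j*(-1 + j)) (Q(j) = 1/(j + (-1 + j)*j) = 1/(j + j*(-1 + j)))
U(z, K) = 1/144 (U(z, K) = 12⁻² = 1/144)
-176504 - U(-518, 310) = -176504 - 1*1/144 = -176504 - 1/144 = -25416577/144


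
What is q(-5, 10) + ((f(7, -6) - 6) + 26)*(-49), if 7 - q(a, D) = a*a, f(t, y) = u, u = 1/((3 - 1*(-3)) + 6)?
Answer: -12025/12 ≈ -1002.1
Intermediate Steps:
u = 1/12 (u = 1/((3 + 3) + 6) = 1/(6 + 6) = 1/12 ≈ 0.083333)
f(t, y) = 1/12
q(a, D) = 7 - a² (q(a, D) = 7 - a*a = 7 - a²)
q(-5, 10) + ((f(7, -6) - 6) + 26)*(-49) = (7 - 1*(-5)²) + ((1/12 - 6) + 26)*(-49) = (7 - 1*25) + (-71/12 + 26)*(-49) = (7 - 25) + (241/12)*(-49) = -18 - 11809/12 = -12025/12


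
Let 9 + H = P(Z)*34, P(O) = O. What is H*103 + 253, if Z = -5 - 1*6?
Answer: -39196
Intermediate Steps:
Z = -11 (Z = -5 - 6 = -11)
H = -383 (H = -9 - 11*34 = -9 - 374 = -383)
H*103 + 253 = -383*103 + 253 = -39449 + 253 = -39196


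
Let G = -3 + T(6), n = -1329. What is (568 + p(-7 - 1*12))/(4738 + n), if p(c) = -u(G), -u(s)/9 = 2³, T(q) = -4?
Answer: 640/3409 ≈ 0.18774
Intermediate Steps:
G = -7 (G = -3 - 4 = -7)
u(s) = -72 (u(s) = -9*2³ = -9*8 = -72)
p(c) = 72 (p(c) = -1*(-72) = 72)
(568 + p(-7 - 1*12))/(4738 + n) = (568 + 72)/(4738 - 1329) = 640/3409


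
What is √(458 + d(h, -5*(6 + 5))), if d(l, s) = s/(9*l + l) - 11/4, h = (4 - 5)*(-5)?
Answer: √45415/10 ≈ 21.311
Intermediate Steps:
h = 5 (h = -1*(-5) = 5)
d(l, s) = -11/4 + s/(10*l) (d(l, s) = s/((10*l)) - 11*¼ = s*(1/(10*l)) - 11/4 = s/(10*l) - 11/4 = -11/4 + s/(10*l))
√(458 + d(h, -5*(6 + 5))) = √(458 + (-11/4 + (⅒)*(-5*(6 + 5))/5)) = √(458 + (-11/4 + (⅒)*(-5*11)*(⅕))) = √(458 + (-11/4 + (⅒)*(-55)*(⅕))) = √(458 + (-11/4 - 11/10)) = √(458 - 77/20) = √(9083/20) = √45415/10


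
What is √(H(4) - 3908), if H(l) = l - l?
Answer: 2*I*√977 ≈ 62.514*I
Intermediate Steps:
H(l) = 0
√(H(4) - 3908) = √(0 - 3908) = √(-3908) = 2*I*√977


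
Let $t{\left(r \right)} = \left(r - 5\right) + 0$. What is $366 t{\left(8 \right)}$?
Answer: $1098$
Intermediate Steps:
$t{\left(r \right)} = -5 + r$ ($t{\left(r \right)} = \left(-5 + r\right) + 0 = -5 + r$)
$366 t{\left(8 \right)} = 366 \left(-5 + 8\right) = 366 \cdot 3 = 1098$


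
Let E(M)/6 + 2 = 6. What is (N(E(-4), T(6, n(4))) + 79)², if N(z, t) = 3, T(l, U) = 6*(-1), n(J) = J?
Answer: 6724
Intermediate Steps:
E(M) = 24 (E(M) = -12 + 6*6 = -12 + 36 = 24)
T(l, U) = -6
(N(E(-4), T(6, n(4))) + 79)² = (3 + 79)² = 82² = 6724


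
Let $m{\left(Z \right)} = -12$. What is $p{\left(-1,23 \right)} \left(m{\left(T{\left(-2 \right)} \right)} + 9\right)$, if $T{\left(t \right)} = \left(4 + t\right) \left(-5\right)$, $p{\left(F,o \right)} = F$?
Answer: $3$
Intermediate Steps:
$T{\left(t \right)} = -20 - 5 t$
$p{\left(-1,23 \right)} \left(m{\left(T{\left(-2 \right)} \right)} + 9\right) = - (-12 + 9) = \left(-1\right) \left(-3\right) = 3$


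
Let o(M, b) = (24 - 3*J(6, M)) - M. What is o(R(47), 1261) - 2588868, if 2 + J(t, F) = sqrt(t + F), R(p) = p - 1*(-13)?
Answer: -2588898 - 3*sqrt(66) ≈ -2.5889e+6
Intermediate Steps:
R(p) = 13 + p (R(p) = p + 13 = 13 + p)
J(t, F) = -2 + sqrt(F + t) (J(t, F) = -2 + sqrt(t + F) = -2 + sqrt(F + t))
o(M, b) = 30 - M - 3*sqrt(6 + M) (o(M, b) = (24 - 3*(-2 + sqrt(M + 6))) - M = (24 - 3*(-2 + sqrt(6 + M))) - M = (24 + (6 - 3*sqrt(6 + M))) - M = (30 - 3*sqrt(6 + M)) - M = 30 - M - 3*sqrt(6 + M))
o(R(47), 1261) - 2588868 = (30 - (13 + 47) - 3*sqrt(6 + (13 + 47))) - 2588868 = (30 - 1*60 - 3*sqrt(6 + 60)) - 2588868 = (30 - 60 - 3*sqrt(66)) - 2588868 = (-30 - 3*sqrt(66)) - 2588868 = -2588898 - 3*sqrt(66)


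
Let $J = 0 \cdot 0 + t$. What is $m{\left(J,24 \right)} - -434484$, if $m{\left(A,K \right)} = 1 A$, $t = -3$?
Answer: $434481$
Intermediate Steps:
$J = -3$ ($J = 0 \cdot 0 - 3 = 0 - 3 = -3$)
$m{\left(A,K \right)} = A$
$m{\left(J,24 \right)} - -434484 = -3 - -434484 = -3 + 434484 = 434481$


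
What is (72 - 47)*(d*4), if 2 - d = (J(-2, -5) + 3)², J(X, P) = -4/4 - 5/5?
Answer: 100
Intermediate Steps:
J(X, P) = -2 (J(X, P) = -4*¼ - 5*⅕ = -1 - 1 = -2)
d = 1 (d = 2 - (-2 + 3)² = 2 - 1*1² = 2 - 1*1 = 2 - 1 = 1)
(72 - 47)*(d*4) = (72 - 47)*(1*4) = 25*4 = 100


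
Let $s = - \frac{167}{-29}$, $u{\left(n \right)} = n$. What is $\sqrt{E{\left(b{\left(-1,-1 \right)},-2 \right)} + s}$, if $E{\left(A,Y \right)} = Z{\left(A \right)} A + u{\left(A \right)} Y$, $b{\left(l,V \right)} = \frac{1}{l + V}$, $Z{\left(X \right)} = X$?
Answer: $\frac{\sqrt{23577}}{58} \approx 2.6474$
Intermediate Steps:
$s = \frac{167}{29}$ ($s = \left(-167\right) \left(- \frac{1}{29}\right) = \frac{167}{29} \approx 5.7586$)
$b{\left(l,V \right)} = \frac{1}{V + l}$
$E{\left(A,Y \right)} = A^{2} + A Y$ ($E{\left(A,Y \right)} = A A + A Y = A^{2} + A Y$)
$\sqrt{E{\left(b{\left(-1,-1 \right)},-2 \right)} + s} = \sqrt{\frac{\frac{1}{-1 - 1} - 2}{-1 - 1} + \frac{167}{29}} = \sqrt{\frac{\frac{1}{-2} - 2}{-2} + \frac{167}{29}} = \sqrt{- \frac{- \frac{1}{2} - 2}{2} + \frac{167}{29}} = \sqrt{\left(- \frac{1}{2}\right) \left(- \frac{5}{2}\right) + \frac{167}{29}} = \sqrt{\frac{5}{4} + \frac{167}{29}} = \sqrt{\frac{813}{116}} = \frac{\sqrt{23577}}{58}$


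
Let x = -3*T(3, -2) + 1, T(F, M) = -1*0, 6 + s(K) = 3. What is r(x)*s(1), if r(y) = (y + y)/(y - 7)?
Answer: 1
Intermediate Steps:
s(K) = -3 (s(K) = -6 + 3 = -3)
T(F, M) = 0
x = 1 (x = -3*0 + 1 = 0 + 1 = 1)
r(y) = 2*y/(-7 + y) (r(y) = (2*y)/(-7 + y) = 2*y/(-7 + y))
r(x)*s(1) = (2*1/(-7 + 1))*(-3) = (2*1/(-6))*(-3) = (2*1*(-⅙))*(-3) = -⅓*(-3) = 1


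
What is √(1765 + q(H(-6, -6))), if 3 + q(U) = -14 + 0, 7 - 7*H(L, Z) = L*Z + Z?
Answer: 2*√437 ≈ 41.809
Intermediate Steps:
H(L, Z) = 1 - Z/7 - L*Z/7 (H(L, Z) = 1 - (L*Z + Z)/7 = 1 - (Z + L*Z)/7 = 1 + (-Z/7 - L*Z/7) = 1 - Z/7 - L*Z/7)
q(U) = -17 (q(U) = -3 + (-14 + 0) = -3 - 14 = -17)
√(1765 + q(H(-6, -6))) = √(1765 - 17) = √1748 = 2*√437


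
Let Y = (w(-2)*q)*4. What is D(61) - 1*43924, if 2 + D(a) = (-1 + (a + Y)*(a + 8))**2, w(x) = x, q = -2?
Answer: 28173418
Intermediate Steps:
Y = 16 (Y = -2*(-2)*4 = 4*4 = 16)
D(a) = -2 + (-1 + (8 + a)*(16 + a))**2 (D(a) = -2 + (-1 + (a + 16)*(a + 8))**2 = -2 + (-1 + (16 + a)*(8 + a))**2 = -2 + (-1 + (8 + a)*(16 + a))**2)
D(61) - 1*43924 = (-2 + (127 + 61**2 + 24*61)**2) - 1*43924 = (-2 + (127 + 3721 + 1464)**2) - 43924 = (-2 + 5312**2) - 43924 = (-2 + 28217344) - 43924 = 28217342 - 43924 = 28173418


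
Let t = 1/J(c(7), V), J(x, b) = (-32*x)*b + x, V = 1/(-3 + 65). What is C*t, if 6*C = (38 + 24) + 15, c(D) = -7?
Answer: -341/90 ≈ -3.7889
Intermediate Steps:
C = 77/6 (C = ((38 + 24) + 15)/6 = (62 + 15)/6 = (⅙)*77 = 77/6 ≈ 12.833)
V = 1/62 ≈ 0.016129
J(x, b) = x - 32*b*x (J(x, b) = -32*b*x + x = x - 32*b*x)
t = -31/105 (t = 1/(-7*(1 - 32*1/62)) = 1/(-7*(1 - 16/31)) = 1/(-7*15/31) = 1/(-105/31) = -31/105 ≈ -0.29524)
C*t = (77/6)*(-31/105) = -341/90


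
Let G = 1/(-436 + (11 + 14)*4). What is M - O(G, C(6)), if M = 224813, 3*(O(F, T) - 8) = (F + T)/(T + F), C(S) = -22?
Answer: 674414/3 ≈ 2.2480e+5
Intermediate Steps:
G = -1/336 (G = 1/(-436 + 25*4) = 1/(-436 + 100) = 1/(-336) = -1/336 ≈ -0.0029762)
O(F, T) = 25/3 (O(F, T) = 8 + ((F + T)/(T + F))/3 = 8 + ((F + T)/(F + T))/3 = 8 + (⅓)*1 = 8 + ⅓ = 25/3)
M - O(G, C(6)) = 224813 - 1*25/3 = 224813 - 25/3 = 674414/3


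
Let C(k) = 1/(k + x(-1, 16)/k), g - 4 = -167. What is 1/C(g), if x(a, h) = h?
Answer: -26585/163 ≈ -163.10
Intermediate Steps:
g = -163 (g = 4 - 167 = -163)
C(k) = 1/(k + 16/k)
1/C(g) = 1/(-163/(16 + (-163)²)) = 1/(-163/(16 + 26569)) = 1/(-163/26585) = -26585/163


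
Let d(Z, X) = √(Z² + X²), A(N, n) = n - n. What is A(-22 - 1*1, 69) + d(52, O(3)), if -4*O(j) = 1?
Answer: √43265/4 ≈ 52.001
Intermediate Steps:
O(j) = -¼ (O(j) = -¼*1 = -¼)
A(N, n) = 0
d(Z, X) = √(X² + Z²)
A(-22 - 1*1, 69) + d(52, O(3)) = 0 + √((-¼)² + 52²) = 0 + √(1/16 + 2704) = 0 + √(43265/16) = 0 + √43265/4 = √43265/4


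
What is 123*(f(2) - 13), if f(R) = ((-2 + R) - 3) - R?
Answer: -2214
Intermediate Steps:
f(R) = -5 (f(R) = (-5 + R) - R = -5)
123*(f(2) - 13) = 123*(-5 - 13) = 123*(-18) = -2214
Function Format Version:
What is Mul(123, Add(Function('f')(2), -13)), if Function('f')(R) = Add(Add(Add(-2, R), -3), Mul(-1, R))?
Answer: -2214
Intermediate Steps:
Function('f')(R) = -5 (Function('f')(R) = Add(Add(-5, R), Mul(-1, R)) = -5)
Mul(123, Add(Function('f')(2), -13)) = Mul(123, Add(-5, -13)) = Mul(123, -18) = -2214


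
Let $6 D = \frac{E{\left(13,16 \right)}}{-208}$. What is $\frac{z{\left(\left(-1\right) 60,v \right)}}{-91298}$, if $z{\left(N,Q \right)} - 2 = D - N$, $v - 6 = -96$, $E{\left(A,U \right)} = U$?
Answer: $- \frac{4835}{7121244} \approx -0.00067895$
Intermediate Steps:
$v = -90$ ($v = 6 - 96 = -90$)
$D = - \frac{1}{78}$ ($D = \frac{16 \frac{1}{-208}}{6} = \frac{16 \left(- \frac{1}{208}\right)}{6} = \frac{1}{6} \left(- \frac{1}{13}\right) = - \frac{1}{78} \approx -0.012821$)
$z{\left(N,Q \right)} = \frac{155}{78} - N$ ($z{\left(N,Q \right)} = 2 - \left(\frac{1}{78} + N\right) = \frac{155}{78} - N$)
$\frac{z{\left(\left(-1\right) 60,v \right)}}{-91298} = \frac{\frac{155}{78} - \left(-1\right) 60}{-91298} = \left(\frac{155}{78} - -60\right) \left(- \frac{1}{91298}\right) = \left(\frac{155}{78} + 60\right) \left(- \frac{1}{91298}\right) = \frac{4835}{78} \left(- \frac{1}{91298}\right) = - \frac{4835}{7121244}$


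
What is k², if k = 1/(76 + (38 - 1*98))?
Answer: 1/256 ≈ 0.0039063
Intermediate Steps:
k = 1/16 (k = 1/(76 + (38 - 98)) = 1/(76 - 60) = 1/16 ≈ 0.062500)
k² = (1/16)² = 1/256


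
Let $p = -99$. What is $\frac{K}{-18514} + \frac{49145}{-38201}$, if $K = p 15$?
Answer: $- \frac{853142045}{707253314} \approx -1.2063$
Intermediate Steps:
$K = -1485$ ($K = \left(-99\right) 15 = -1485$)
$\frac{K}{-18514} + \frac{49145}{-38201} = - \frac{1485}{-18514} + \frac{49145}{-38201} = \left(-1485\right) \left(- \frac{1}{18514}\right) + 49145 \left(- \frac{1}{38201}\right) = \frac{1485}{18514} - \frac{49145}{38201} = - \frac{853142045}{707253314}$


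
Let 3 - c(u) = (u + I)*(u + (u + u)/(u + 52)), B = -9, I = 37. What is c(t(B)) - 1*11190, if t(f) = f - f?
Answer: -11187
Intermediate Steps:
t(f) = 0
c(u) = 3 - (37 + u)*(u + 2*u/(52 + u)) (c(u) = 3 - (u + 37)*(u + (u + u)/(u + 52)) = 3 - (37 + u)*(u + (2*u)/(52 + u)) = 3 - (37 + u)*(u + 2*u/(52 + u)))
c(t(B)) - 1*11190 = (156 - 1*0**3 - 1995*0 - 91*0**2)/(52 + 0) - 1*11190 = (156 - 1*0 + 0 - 91*0)/52 - 11190 = (156 + 0 + 0 + 0)/52 - 11190 = (1/52)*156 - 11190 = 3 - 11190 = -11187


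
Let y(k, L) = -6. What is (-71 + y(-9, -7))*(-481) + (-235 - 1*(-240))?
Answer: 37042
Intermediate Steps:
(-71 + y(-9, -7))*(-481) + (-235 - 1*(-240)) = (-71 - 6)*(-481) + (-235 - 1*(-240)) = -77*(-481) + (-235 + 240) = 37037 + 5 = 37042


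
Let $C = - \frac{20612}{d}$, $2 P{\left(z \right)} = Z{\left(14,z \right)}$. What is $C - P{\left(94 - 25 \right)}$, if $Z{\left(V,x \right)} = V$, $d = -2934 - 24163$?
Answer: $- \frac{169067}{27097} \approx -6.2393$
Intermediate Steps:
$d = -27097$ ($d = -2934 - 24163 = -27097$)
$P{\left(z \right)} = 7$ ($P{\left(z \right)} = \frac{1}{2} \cdot 14 = 7$)
$C = \frac{20612}{27097}$ ($C = - \frac{20612}{-27097} = \left(-20612\right) \left(- \frac{1}{27097}\right) = \frac{20612}{27097} \approx 0.76067$)
$C - P{\left(94 - 25 \right)} = \frac{20612}{27097} - 7 = - \frac{169067}{27097}$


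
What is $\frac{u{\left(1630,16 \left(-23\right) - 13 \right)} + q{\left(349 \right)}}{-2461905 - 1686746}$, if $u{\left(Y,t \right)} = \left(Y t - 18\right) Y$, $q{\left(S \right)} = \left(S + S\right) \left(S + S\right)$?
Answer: $\frac{1011821036}{4148651} \approx 243.89$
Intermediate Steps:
$q{\left(S \right)} = 4 S^{2}$ ($q{\left(S \right)} = 2 S 2 S = 4 S^{2}$)
$u{\left(Y,t \right)} = Y \left(-18 + Y t\right)$ ($u{\left(Y,t \right)} = \left(-18 + Y t\right) Y = Y \left(-18 + Y t\right)$)
$\frac{u{\left(1630,16 \left(-23\right) - 13 \right)} + q{\left(349 \right)}}{-2461905 - 1686746} = \frac{1630 \left(-18 + 1630 \left(16 \left(-23\right) - 13\right)\right) + 4 \cdot 349^{2}}{-2461905 - 1686746} = \frac{1630 \left(-18 + 1630 \left(-368 - 13\right)\right) + 4 \cdot 121801}{-4148651} = \left(1630 \left(-18 + 1630 \left(-381\right)\right) + 487204\right) \left(- \frac{1}{4148651}\right) = \left(1630 \left(-18 - 621030\right) + 487204\right) \left(- \frac{1}{4148651}\right) = \left(1630 \left(-621048\right) + 487204\right) \left(- \frac{1}{4148651}\right) = \left(-1012308240 + 487204\right) \left(- \frac{1}{4148651}\right) = \left(-1011821036\right) \left(- \frac{1}{4148651}\right) = \frac{1011821036}{4148651}$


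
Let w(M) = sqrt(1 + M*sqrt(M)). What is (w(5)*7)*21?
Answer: 147*sqrt(1 + 5*sqrt(5)) ≈ 513.04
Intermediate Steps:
w(M) = sqrt(1 + M**(3/2))
(w(5)*7)*21 = (sqrt(1 + 5**(3/2))*7)*21 = (sqrt(1 + 5*sqrt(5))*7)*21 = (7*sqrt(1 + 5*sqrt(5)))*21 = 147*sqrt(1 + 5*sqrt(5))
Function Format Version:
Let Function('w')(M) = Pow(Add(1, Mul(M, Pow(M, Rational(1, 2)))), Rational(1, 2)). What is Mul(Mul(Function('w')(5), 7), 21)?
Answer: Mul(147, Pow(Add(1, Mul(5, Pow(5, Rational(1, 2)))), Rational(1, 2))) ≈ 513.04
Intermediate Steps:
Function('w')(M) = Pow(Add(1, Pow(M, Rational(3, 2))), Rational(1, 2))
Mul(Mul(Function('w')(5), 7), 21) = Mul(Mul(Pow(Add(1, Pow(5, Rational(3, 2))), Rational(1, 2)), 7), 21) = Mul(Mul(Pow(Add(1, Mul(5, Pow(5, Rational(1, 2)))), Rational(1, 2)), 7), 21) = Mul(Mul(7, Pow(Add(1, Mul(5, Pow(5, Rational(1, 2)))), Rational(1, 2))), 21) = Mul(147, Pow(Add(1, Mul(5, Pow(5, Rational(1, 2)))), Rational(1, 2)))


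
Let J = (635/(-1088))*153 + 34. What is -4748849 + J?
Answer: -303929875/64 ≈ -4.7489e+6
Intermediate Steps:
J = -3539/64 (J = (635*(-1/1088))*153 + 34 = -635/1088*153 + 34 = -5715/64 + 34 = -3539/64 ≈ -55.297)
-4748849 + J = -4748849 - 3539/64 = -303929875/64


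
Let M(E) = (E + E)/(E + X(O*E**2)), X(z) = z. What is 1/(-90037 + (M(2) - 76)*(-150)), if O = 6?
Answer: -13/1022581 ≈ -1.2713e-5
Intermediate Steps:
M(E) = 2*E/(E + 6*E**2) (M(E) = (E + E)/(E + 6*E**2) = (2*E)/(E + 6*E**2) = 2*E/(E + 6*E**2))
1/(-90037 + (M(2) - 76)*(-150)) = 1/(-90037 + (2/(1 + 6*2) - 76)*(-150)) = 1/(-90037 + (2/(1 + 12) - 76)*(-150)) = 1/(-90037 + (2/13 - 76)*(-150)) = 1/(-90037 - 986/13*(-150)) = 1/(-90037 + 147900/13) = 1/(-1022581/13) = -13/1022581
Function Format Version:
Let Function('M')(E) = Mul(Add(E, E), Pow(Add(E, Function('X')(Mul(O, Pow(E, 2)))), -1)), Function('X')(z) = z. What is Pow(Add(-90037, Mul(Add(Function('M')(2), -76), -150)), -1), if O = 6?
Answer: Rational(-13, 1022581) ≈ -1.2713e-5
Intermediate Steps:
Function('M')(E) = Mul(2, E, Pow(Add(E, Mul(6, Pow(E, 2))), -1)) (Function('M')(E) = Mul(Add(E, E), Pow(Add(E, Mul(6, Pow(E, 2))), -1)) = Mul(Mul(2, E), Pow(Add(E, Mul(6, Pow(E, 2))), -1)) = Mul(2, E, Pow(Add(E, Mul(6, Pow(E, 2))), -1)))
Pow(Add(-90037, Mul(Add(Function('M')(2), -76), -150)), -1) = Pow(Add(-90037, Mul(Add(Mul(2, Pow(Add(1, Mul(6, 2)), -1)), -76), -150)), -1) = Pow(Add(-90037, Mul(Add(Mul(2, Pow(Add(1, 12), -1)), -76), -150)), -1) = Pow(Add(-90037, Mul(Add(Mul(2, Pow(13, -1)), -76), -150)), -1) = Pow(Add(-90037, Mul(Add(Mul(2, Rational(1, 13)), -76), -150)), -1) = Pow(Add(-90037, Mul(Add(Rational(2, 13), -76), -150)), -1) = Pow(Add(-90037, Mul(Rational(-986, 13), -150)), -1) = Pow(Add(-90037, Rational(147900, 13)), -1) = Pow(Rational(-1022581, 13), -1) = Rational(-13, 1022581)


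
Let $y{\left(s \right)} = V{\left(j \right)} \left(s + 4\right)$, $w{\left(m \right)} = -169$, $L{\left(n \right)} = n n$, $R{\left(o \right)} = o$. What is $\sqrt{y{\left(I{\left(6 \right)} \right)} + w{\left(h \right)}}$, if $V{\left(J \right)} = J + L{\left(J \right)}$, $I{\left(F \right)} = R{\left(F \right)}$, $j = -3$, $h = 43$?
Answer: $i \sqrt{109} \approx 10.44 i$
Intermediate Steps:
$I{\left(F \right)} = F$
$L{\left(n \right)} = n^{2}$
$V{\left(J \right)} = J + J^{2}$
$y{\left(s \right)} = 24 + 6 s$ ($y{\left(s \right)} = - 3 \left(1 - 3\right) \left(s + 4\right) = \left(-3\right) \left(-2\right) \left(4 + s\right) = 6 \left(4 + s\right) = 24 + 6 s$)
$\sqrt{y{\left(I{\left(6 \right)} \right)} + w{\left(h \right)}} = \sqrt{\left(24 + 6 \cdot 6\right) - 169} = \sqrt{\left(24 + 36\right) - 169} = \sqrt{60 - 169} = \sqrt{-109} = i \sqrt{109}$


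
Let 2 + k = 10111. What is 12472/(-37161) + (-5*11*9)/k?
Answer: -13134013/34150959 ≈ -0.38459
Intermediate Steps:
k = 10109 (k = -2 + 10111 = 10109)
12472/(-37161) + (-5*11*9)/k = 12472/(-37161) + (-5*11*9)/10109 = 12472*(-1/37161) - 55*9*(1/10109) = -12472/37161 - 495*1/10109 = -12472/37161 - 45/919 = -13134013/34150959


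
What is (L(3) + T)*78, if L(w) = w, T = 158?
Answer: 12558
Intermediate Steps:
(L(3) + T)*78 = (3 + 158)*78 = 161*78 = 12558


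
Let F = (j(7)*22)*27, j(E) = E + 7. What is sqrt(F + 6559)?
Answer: 5*sqrt(595) ≈ 121.96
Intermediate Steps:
j(E) = 7 + E
F = 8316 (F = ((7 + 7)*22)*27 = (14*22)*27 = 308*27 = 8316)
sqrt(F + 6559) = sqrt(8316 + 6559) = sqrt(14875) = 5*sqrt(595)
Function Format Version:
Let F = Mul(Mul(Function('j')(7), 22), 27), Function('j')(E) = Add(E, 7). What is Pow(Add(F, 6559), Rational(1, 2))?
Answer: Mul(5, Pow(595, Rational(1, 2))) ≈ 121.96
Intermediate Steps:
Function('j')(E) = Add(7, E)
F = 8316 (F = Mul(Mul(Add(7, 7), 22), 27) = Mul(Mul(14, 22), 27) = Mul(308, 27) = 8316)
Pow(Add(F, 6559), Rational(1, 2)) = Pow(Add(8316, 6559), Rational(1, 2)) = Pow(14875, Rational(1, 2)) = Mul(5, Pow(595, Rational(1, 2)))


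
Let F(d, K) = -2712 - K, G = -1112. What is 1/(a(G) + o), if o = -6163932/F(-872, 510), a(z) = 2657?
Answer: 537/2454131 ≈ 0.00021881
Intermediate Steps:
o = 1027322/537 (o = -6163932/(-2712 - 1*510) = -6163932/(-2712 - 510) = -6163932/(-3222) = -6163932*(-1/3222) = 1027322/537 ≈ 1913.1)
1/(a(G) + o) = 1/(2657 + 1027322/537) = 1/(2454131/537) = 537/2454131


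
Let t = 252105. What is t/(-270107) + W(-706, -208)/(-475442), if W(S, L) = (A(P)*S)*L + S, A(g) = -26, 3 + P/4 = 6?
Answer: 455805440634/64210106147 ≈ 7.0987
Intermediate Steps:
P = 12 (P = -12 + 4*6 = -12 + 24 = 12)
W(S, L) = S - 26*L*S (W(S, L) = (-26*S)*L + S = -26*L*S + S = S - 26*L*S)
t/(-270107) + W(-706, -208)/(-475442) = 252105/(-270107) - 706*(1 - 26*(-208))/(-475442) = 252105*(-1/270107) - 706*(1 + 5408)*(-1/475442) = -252105/270107 - 706*5409*(-1/475442) = -252105/270107 - 3818754*(-1/475442) = -252105/270107 + 1909377/237721 = 455805440634/64210106147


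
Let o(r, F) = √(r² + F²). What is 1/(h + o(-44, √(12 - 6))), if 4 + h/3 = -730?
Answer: -1101/2423431 - √1942/4846862 ≈ -0.00046341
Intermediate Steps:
o(r, F) = √(F² + r²)
h = -2202 (h = -12 + 3*(-730) = -12 - 2190 = -2202)
1/(h + o(-44, √(12 - 6))) = 1/(-2202 + √((√(12 - 6))² + (-44)²)) = 1/(-2202 + √((√6)² + 1936)) = 1/(-2202 + √(6 + 1936)) = 1/(-2202 + √1942)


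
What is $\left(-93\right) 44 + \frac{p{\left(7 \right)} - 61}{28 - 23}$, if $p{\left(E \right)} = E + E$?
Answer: $- \frac{20507}{5} \approx -4101.4$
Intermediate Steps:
$p{\left(E \right)} = 2 E$
$\left(-93\right) 44 + \frac{p{\left(7 \right)} - 61}{28 - 23} = \left(-93\right) 44 + \frac{2 \cdot 7 - 61}{28 - 23} = -4092 + \frac{14 - 61}{5} = -4092 - \frac{47}{5} = - \frac{20507}{5}$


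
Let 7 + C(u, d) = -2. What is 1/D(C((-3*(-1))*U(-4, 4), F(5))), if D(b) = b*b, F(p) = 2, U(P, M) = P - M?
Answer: 1/81 ≈ 0.012346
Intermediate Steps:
C(u, d) = -9 (C(u, d) = -7 - 2 = -9)
D(b) = b**2
1/D(C((-3*(-1))*U(-4, 4), F(5))) = 1/((-9)**2) = 1/81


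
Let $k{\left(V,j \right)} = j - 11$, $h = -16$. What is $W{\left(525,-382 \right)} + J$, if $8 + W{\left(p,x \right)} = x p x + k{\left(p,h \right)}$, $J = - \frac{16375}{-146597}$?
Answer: $\frac{11230805715180}{146597} \approx 7.661 \cdot 10^{7}$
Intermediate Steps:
$J = \frac{16375}{146597}$ ($J = \left(-16375\right) \left(- \frac{1}{146597}\right) = \frac{16375}{146597} \approx 0.1117$)
$k{\left(V,j \right)} = -11 + j$ ($k{\left(V,j \right)} = j - 11 = -11 + j$)
$W{\left(p,x \right)} = -35 + p x^{2}$ ($W{\left(p,x \right)} = -8 + \left(x p x - 27\right) = -8 + \left(p x x - 27\right) = -8 + \left(p x^{2} - 27\right) = -8 + \left(-27 + p x^{2}\right) = -35 + p x^{2}$)
$W{\left(525,-382 \right)} + J = \left(-35 + 525 \left(-382\right)^{2}\right) + \frac{16375}{146597} = \left(-35 + 525 \cdot 145924\right) + \frac{16375}{146597} = \left(-35 + 76610100\right) + \frac{16375}{146597} = 76610065 + \frac{16375}{146597} = \frac{11230805715180}{146597}$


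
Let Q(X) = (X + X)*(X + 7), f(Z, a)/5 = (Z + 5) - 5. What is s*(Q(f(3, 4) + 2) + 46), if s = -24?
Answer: -20688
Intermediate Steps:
f(Z, a) = 5*Z (f(Z, a) = 5*((Z + 5) - 5) = 5*((5 + Z) - 5) = 5*Z)
Q(X) = 2*X*(7 + X) (Q(X) = (2*X)*(7 + X) = 2*X*(7 + X))
s*(Q(f(3, 4) + 2) + 46) = -24*(2*(5*3 + 2)*(7 + (5*3 + 2)) + 46) = -24*(2*(15 + 2)*(7 + (15 + 2)) + 46) = -24*(2*17*(7 + 17) + 46) = -24*(2*17*24 + 46) = -24*(816 + 46) = -24*862 = -20688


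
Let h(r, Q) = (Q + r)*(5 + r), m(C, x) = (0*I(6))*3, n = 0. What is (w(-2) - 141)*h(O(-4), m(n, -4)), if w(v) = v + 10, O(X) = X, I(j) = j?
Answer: 532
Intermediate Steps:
m(C, x) = 0 (m(C, x) = (0*6)*3 = 0*3 = 0)
w(v) = 10 + v
h(r, Q) = (5 + r)*(Q + r)
(w(-2) - 141)*h(O(-4), m(n, -4)) = ((10 - 2) - 141)*((-4)**2 + 5*0 + 5*(-4) + 0*(-4)) = (8 - 141)*(16 + 0 - 20 + 0) = -133*(-4) = 532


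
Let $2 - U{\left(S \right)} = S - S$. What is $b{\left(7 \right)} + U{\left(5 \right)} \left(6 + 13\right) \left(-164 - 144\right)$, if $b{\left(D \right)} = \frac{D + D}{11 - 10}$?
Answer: $-11690$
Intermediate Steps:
$b{\left(D \right)} = 2 D$ ($b{\left(D \right)} = \frac{2 D}{1} = 2 D 1 = 2 D$)
$U{\left(S \right)} = 2$ ($U{\left(S \right)} = 2 - \left(S - S\right) = 2 - 0 = 2 + 0 = 2$)
$b{\left(7 \right)} + U{\left(5 \right)} \left(6 + 13\right) \left(-164 - 144\right) = 2 \cdot 7 + 2 \left(6 + 13\right) \left(-164 - 144\right) = 14 + 2 \cdot 19 \left(-308\right) = 14 + 2 \left(-5852\right) = 14 - 11704 = -11690$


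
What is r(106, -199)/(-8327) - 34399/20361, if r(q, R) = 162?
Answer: -26339905/15413277 ≈ -1.7089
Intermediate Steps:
r(106, -199)/(-8327) - 34399/20361 = 162/(-8327) - 34399/20361 = 162*(-1/8327) - 34399*1/20361 = -162/8327 - 34399/20361 = -26339905/15413277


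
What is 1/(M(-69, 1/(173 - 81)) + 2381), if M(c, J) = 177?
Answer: 1/2558 ≈ 0.00039093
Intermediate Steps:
1/(M(-69, 1/(173 - 81)) + 2381) = 1/(177 + 2381) = 1/2558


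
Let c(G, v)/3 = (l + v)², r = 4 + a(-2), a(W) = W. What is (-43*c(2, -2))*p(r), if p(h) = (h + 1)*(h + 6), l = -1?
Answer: -27864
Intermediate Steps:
r = 2 (r = 4 - 2 = 2)
p(h) = (1 + h)*(6 + h)
c(G, v) = 3*(-1 + v)²
(-43*c(2, -2))*p(r) = (-129*(-1 - 2)²)*(6 + 2² + 7*2) = (-129*(-3)²)*(6 + 4 + 14) = -129*9*24 = -43*27*24 = -1161*24 = -27864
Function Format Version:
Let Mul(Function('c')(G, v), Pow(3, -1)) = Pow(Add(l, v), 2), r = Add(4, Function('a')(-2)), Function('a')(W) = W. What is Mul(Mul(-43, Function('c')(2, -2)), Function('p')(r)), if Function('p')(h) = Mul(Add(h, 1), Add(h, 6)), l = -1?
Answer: -27864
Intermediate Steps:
r = 2 (r = Add(4, -2) = 2)
Function('p')(h) = Mul(Add(1, h), Add(6, h))
Function('c')(G, v) = Mul(3, Pow(Add(-1, v), 2))
Mul(Mul(-43, Function('c')(2, -2)), Function('p')(r)) = Mul(Mul(-43, Mul(3, Pow(Add(-1, -2), 2))), Add(6, Pow(2, 2), Mul(7, 2))) = Mul(Mul(-43, Mul(3, Pow(-3, 2))), Add(6, 4, 14)) = Mul(Mul(-43, Mul(3, 9)), 24) = Mul(Mul(-43, 27), 24) = Mul(-1161, 24) = -27864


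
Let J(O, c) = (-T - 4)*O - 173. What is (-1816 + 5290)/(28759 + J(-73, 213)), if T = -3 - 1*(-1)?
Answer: 1737/14366 ≈ 0.12091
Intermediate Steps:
T = -2 (T = -3 + 1 = -2)
J(O, c) = -173 - 2*O (J(O, c) = (-1*(-2) - 4)*O - 173 = (2 - 4)*O - 173 = -2*O - 173 = -173 - 2*O)
(-1816 + 5290)/(28759 + J(-73, 213)) = (-1816 + 5290)/(28759 + (-173 - 2*(-73))) = 3474/(28759 + (-173 + 146)) = 3474/(28759 - 27) = 3474/28732 = 3474*(1/28732) = 1737/14366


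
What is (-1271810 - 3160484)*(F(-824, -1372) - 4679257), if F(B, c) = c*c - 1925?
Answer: 12405095582612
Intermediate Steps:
F(B, c) = -1925 + c² (F(B, c) = c² - 1925 = -1925 + c²)
(-1271810 - 3160484)*(F(-824, -1372) - 4679257) = (-1271810 - 3160484)*((-1925 + (-1372)²) - 4679257) = -4432294*((-1925 + 1882384) - 4679257) = -4432294*(1880459 - 4679257) = -4432294*(-2798798) = 12405095582612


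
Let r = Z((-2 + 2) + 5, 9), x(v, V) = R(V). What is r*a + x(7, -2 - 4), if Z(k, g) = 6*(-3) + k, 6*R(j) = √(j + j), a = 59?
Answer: -767 + I*√3/3 ≈ -767.0 + 0.57735*I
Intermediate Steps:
R(j) = √2*√j/6 (R(j) = √(j + j)/6 = √(2*j)/6 = (√2*√j)/6 = √2*√j/6)
x(v, V) = √2*√V/6
Z(k, g) = -18 + k
r = -13 (r = -18 + ((-2 + 2) + 5) = -18 + (0 + 5) = -18 + 5 = -13)
r*a + x(7, -2 - 4) = -13*59 + √2*√(-2 - 4)/6 = -767 + √2*√(-6)/6 = -767 + √2*(I*√6)/6 = -767 + I*√3/3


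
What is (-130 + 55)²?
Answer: 5625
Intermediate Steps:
(-130 + 55)² = (-75)² = 5625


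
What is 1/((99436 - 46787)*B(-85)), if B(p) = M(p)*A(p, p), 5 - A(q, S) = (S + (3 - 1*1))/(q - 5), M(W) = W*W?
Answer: 18/27920554435 ≈ 6.4469e-10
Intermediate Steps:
M(W) = W²
A(q, S) = 5 - (2 + S)/(-5 + q) (A(q, S) = 5 - (S + (3 - 1*1))/(q - 5) = 5 - (S + (3 - 1))/(-5 + q) = 5 - (S + 2)/(-5 + q) = 5 - (2 + S)/(-5 + q))
B(p) = p²*(-27 + 4*p)/(-5 + p) (B(p) = p²*((-27 - p + 5*p)/(-5 + p)) = p²*((-27 + 4*p)/(-5 + p)) = p²*(-27 + 4*p)/(-5 + p))
1/((99436 - 46787)*B(-85)) = 1/((99436 - 46787)*(((-85)²*(-27 + 4*(-85))/(-5 - 85)))) = 1/(52649*((7225*(-27 - 340)/(-90)))) = 1/(52649*((7225*(-1/90)*(-367)))) = 1/(52649*(530315/18)) = (1/52649)*(18/530315) = 18/27920554435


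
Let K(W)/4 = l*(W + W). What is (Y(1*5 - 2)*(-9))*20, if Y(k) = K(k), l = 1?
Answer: -4320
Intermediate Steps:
K(W) = 8*W (K(W) = 4*(1*(W + W)) = 4*(1*(2*W)) = 4*(2*W) = 8*W)
Y(k) = 8*k
(Y(1*5 - 2)*(-9))*20 = ((8*(1*5 - 2))*(-9))*20 = ((8*(5 - 2))*(-9))*20 = ((8*3)*(-9))*20 = (24*(-9))*20 = -216*20 = -4320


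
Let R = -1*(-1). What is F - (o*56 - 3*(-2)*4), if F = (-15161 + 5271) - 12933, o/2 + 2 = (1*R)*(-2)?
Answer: -22399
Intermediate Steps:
R = 1
o = -8 (o = -4 + 2*((1*1)*(-2)) = -4 + 2*(1*(-2)) = -4 + 2*(-2) = -4 - 4 = -8)
F = -22823 (F = -9890 - 12933 = -22823)
F - (o*56 - 3*(-2)*4) = -22823 - (-8*56 - 3*(-2)*4) = -22823 - (-448 + 6*4) = -22823 - (-448 + 24) = -22823 - 1*(-424) = -22823 + 424 = -22399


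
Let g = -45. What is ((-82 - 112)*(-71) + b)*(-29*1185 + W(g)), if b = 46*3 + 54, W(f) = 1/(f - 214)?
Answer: -124304885776/259 ≈ -4.7994e+8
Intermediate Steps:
W(f) = 1/(-214 + f)
b = 192 (b = 138 + 54 = 192)
((-82 - 112)*(-71) + b)*(-29*1185 + W(g)) = ((-82 - 112)*(-71) + 192)*(-29*1185 + 1/(-214 - 45)) = (-194*(-71) + 192)*(-34365 + 1/(-259)) = (13774 + 192)*(-34365 - 1/259) = 13966*(-8900536/259) = -124304885776/259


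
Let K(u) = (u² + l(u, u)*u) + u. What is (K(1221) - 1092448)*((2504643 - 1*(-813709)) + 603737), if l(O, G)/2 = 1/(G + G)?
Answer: 1567325595735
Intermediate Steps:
l(O, G) = 1/G (l(O, G) = 2/(G + G) = 2/((2*G)) = 2*(1/(2*G)) = 1/G)
K(u) = 1 + u + u² (K(u) = (u² + u/u) + u = (u² + 1) + u = (1 + u²) + u = 1 + u + u²)
(K(1221) - 1092448)*((2504643 - 1*(-813709)) + 603737) = ((1 + 1221*(1 + 1221)) - 1092448)*((2504643 - 1*(-813709)) + 603737) = ((1 + 1221*1222) - 1092448)*((2504643 + 813709) + 603737) = ((1 + 1492062) - 1092448)*(3318352 + 603737) = (1492063 - 1092448)*3922089 = 399615*3922089 = 1567325595735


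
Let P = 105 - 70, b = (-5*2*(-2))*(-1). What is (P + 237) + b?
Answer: 252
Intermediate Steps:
b = -20 (b = -10*(-2)*(-1) = 20*(-1) = -20)
P = 35
(P + 237) + b = (35 + 237) - 20 = 272 - 20 = 252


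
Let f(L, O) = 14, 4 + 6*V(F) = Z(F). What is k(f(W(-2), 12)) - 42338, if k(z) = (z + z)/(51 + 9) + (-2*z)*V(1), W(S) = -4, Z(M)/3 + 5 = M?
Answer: -633943/15 ≈ -42263.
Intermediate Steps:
Z(M) = -15 + 3*M
V(F) = -19/6 + F/2 (V(F) = -⅔ + (-15 + 3*F)/6 = -⅔ + (-5/2 + F/2) = -19/6 + F/2)
k(z) = 161*z/30 (k(z) = (z + z)/(51 + 9) + (-2*z)*(-19/6 + (½)*1) = (2*z)/60 + (-2*z)*(-19/6 + ½) = (2*z)*(1/60) - 2*z*(-8/3) = z/30 + 16*z/3 = 161*z/30)
k(f(W(-2), 12)) - 42338 = (161/30)*14 - 42338 = 1127/15 - 42338 = -633943/15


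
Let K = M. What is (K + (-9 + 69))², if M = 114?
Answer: 30276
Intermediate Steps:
K = 114
(K + (-9 + 69))² = (114 + (-9 + 69))² = (114 + 60)² = 174² = 30276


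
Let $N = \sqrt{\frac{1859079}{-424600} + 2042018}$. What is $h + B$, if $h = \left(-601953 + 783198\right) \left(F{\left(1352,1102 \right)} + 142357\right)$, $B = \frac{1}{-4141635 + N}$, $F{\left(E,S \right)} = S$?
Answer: $\frac{189372719569947900459149664945}{7283222577892351279} - \frac{10 \sqrt{3681447524879366}}{7283222577892351279} \approx 2.6001 \cdot 10^{10}$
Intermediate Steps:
$N = \frac{\sqrt{3681447524879366}}{42460}$ ($N = \sqrt{1859079 \left(- \frac{1}{424600}\right) + 2042018} = \sqrt{- \frac{1859079}{424600} + 2042018} = \sqrt{\frac{867038983721}{424600}} = \frac{\sqrt{3681447524879366}}{42460} \approx 1429.0$)
$B = \frac{1}{-4141635 + \frac{\sqrt{3681447524879366}}{42460}} \approx -2.4153 \cdot 10^{-7}$
$h = 26001226455$ ($h = \left(-601953 + 783198\right) \left(1102 + 142357\right) = 181245 \cdot 143459 = 26001226455$)
$h + B = 26001226455 - \left(\frac{1758538221000}{7283222577892351279} + \frac{10 \sqrt{3681447524879366}}{7283222577892351279}\right) = \frac{189372719569947900459149664945}{7283222577892351279} - \frac{10 \sqrt{3681447524879366}}{7283222577892351279}$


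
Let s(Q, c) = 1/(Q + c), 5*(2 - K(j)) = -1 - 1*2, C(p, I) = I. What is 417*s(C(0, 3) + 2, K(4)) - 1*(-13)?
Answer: 2579/38 ≈ 67.868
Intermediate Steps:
K(j) = 13/5 (K(j) = 2 - (-1 - 1*2)/5 = 2 - (-1 - 2)/5 = 2 - ⅕*(-3) = 2 + ⅗ = 13/5)
417*s(C(0, 3) + 2, K(4)) - 1*(-13) = 417/((3 + 2) + 13/5) - 1*(-13) = 417/(5 + 13/5) + 13 = 417/(38/5) + 13 = 417*(5/38) + 13 = 2085/38 + 13 = 2579/38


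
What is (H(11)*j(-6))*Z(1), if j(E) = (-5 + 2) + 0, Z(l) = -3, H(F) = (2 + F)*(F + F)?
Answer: 2574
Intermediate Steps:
H(F) = 2*F*(2 + F) (H(F) = (2 + F)*(2*F) = 2*F*(2 + F))
j(E) = -3 (j(E) = -3 + 0 = -3)
(H(11)*j(-6))*Z(1) = ((2*11*(2 + 11))*(-3))*(-3) = ((2*11*13)*(-3))*(-3) = (286*(-3))*(-3) = -858*(-3) = 2574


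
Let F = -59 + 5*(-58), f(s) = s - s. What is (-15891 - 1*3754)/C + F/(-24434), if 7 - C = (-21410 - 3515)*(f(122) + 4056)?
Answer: 34802430713/2470174948238 ≈ 0.014089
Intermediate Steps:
f(s) = 0
C = 101095807 (C = 7 - (-21410 - 3515)*(0 + 4056) = 7 - (-24925)*4056 = 7 - 1*(-101095800) = 7 + 101095800 = 101095807)
F = -349 (F = -59 - 290 = -349)
(-15891 - 1*3754)/C + F/(-24434) = (-15891 - 1*3754)/101095807 - 349/(-24434) = (-15891 - 3754)*(1/101095807) - 349*(-1/24434) = -19645*1/101095807 + 349/24434 = -19645/101095807 + 349/24434 = 34802430713/2470174948238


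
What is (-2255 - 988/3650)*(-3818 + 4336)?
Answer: -2132020142/1825 ≈ -1.1682e+6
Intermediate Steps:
(-2255 - 988/3650)*(-3818 + 4336) = (-2255 - 988*1/3650)*518 = (-2255 - 494/1825)*518 = -4115869/1825*518 = -2132020142/1825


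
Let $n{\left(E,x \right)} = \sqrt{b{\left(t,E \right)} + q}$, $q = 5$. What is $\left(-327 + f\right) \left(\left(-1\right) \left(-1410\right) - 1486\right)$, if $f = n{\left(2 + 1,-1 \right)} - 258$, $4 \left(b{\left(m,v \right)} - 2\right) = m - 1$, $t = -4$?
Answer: $44460 - 38 \sqrt{23} \approx 44278.0$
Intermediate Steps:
$b{\left(m,v \right)} = \frac{7}{4} + \frac{m}{4}$ ($b{\left(m,v \right)} = 2 + \frac{m - 1}{4} = 2 + \frac{-1 + m}{4} = 2 + \left(- \frac{1}{4} + \frac{m}{4}\right) = \frac{7}{4} + \frac{m}{4}$)
$n{\left(E,x \right)} = \frac{\sqrt{23}}{2}$ ($n{\left(E,x \right)} = \sqrt{\left(\frac{7}{4} + \frac{1}{4} \left(-4\right)\right) + 5} = \sqrt{\left(\frac{7}{4} - 1\right) + 5} = \sqrt{\frac{3}{4} + 5} = \sqrt{\frac{23}{4}} = \frac{\sqrt{23}}{2}$)
$f = -258 + \frac{\sqrt{23}}{2}$ ($f = \frac{\sqrt{23}}{2} - 258 = -258 + \frac{\sqrt{23}}{2} \approx -255.6$)
$\left(-327 + f\right) \left(\left(-1\right) \left(-1410\right) - 1486\right) = \left(-327 - \left(258 - \frac{\sqrt{23}}{2}\right)\right) \left(\left(-1\right) \left(-1410\right) - 1486\right) = \left(-585 + \frac{\sqrt{23}}{2}\right) \left(1410 - 1486\right) = \left(-585 + \frac{\sqrt{23}}{2}\right) \left(-76\right) = 44460 - 38 \sqrt{23}$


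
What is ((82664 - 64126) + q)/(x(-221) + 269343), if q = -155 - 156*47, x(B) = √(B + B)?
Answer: 2976509493/72545652091 - 11051*I*√442/72545652091 ≈ 0.041029 - 3.2026e-6*I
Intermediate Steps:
x(B) = √2*√B (x(B) = √(2*B) = √2*√B)
q = -7487 (q = -155 - 7332 = -7487)
((82664 - 64126) + q)/(x(-221) + 269343) = ((82664 - 64126) - 7487)/(√2*√(-221) + 269343) = (18538 - 7487)/(√2*(I*√221) + 269343) = 11051/(I*√442 + 269343) = 11051/(269343 + I*√442)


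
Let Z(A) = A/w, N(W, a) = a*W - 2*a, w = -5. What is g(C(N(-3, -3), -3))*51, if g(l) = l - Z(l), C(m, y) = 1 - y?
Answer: 1224/5 ≈ 244.80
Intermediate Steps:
N(W, a) = -2*a + W*a (N(W, a) = W*a - 2*a = -2*a + W*a)
Z(A) = -A/5 (Z(A) = A/(-5) = A*(-⅕) = -A/5)
g(l) = 6*l/5 (g(l) = l - (-1)*l/5 = l + l/5 = 6*l/5)
g(C(N(-3, -3), -3))*51 = (6*(1 - 1*(-3))/5)*51 = (6*(1 + 3)/5)*51 = ((6/5)*4)*51 = (24/5)*51 = 1224/5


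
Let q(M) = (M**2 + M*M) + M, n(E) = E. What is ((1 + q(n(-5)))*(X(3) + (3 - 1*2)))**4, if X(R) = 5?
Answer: 5802782976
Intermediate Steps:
q(M) = M + 2*M**2 (q(M) = (M**2 + M**2) + M = 2*M**2 + M = M + 2*M**2)
((1 + q(n(-5)))*(X(3) + (3 - 1*2)))**4 = ((1 - 5*(1 + 2*(-5)))*(5 + (3 - 1*2)))**4 = ((1 - 5*(1 - 10))*(5 + (3 - 2)))**4 = ((1 - 5*(-9))*(5 + 1))**4 = ((1 + 45)*6)**4 = (46*6)**4 = 276**4 = 5802782976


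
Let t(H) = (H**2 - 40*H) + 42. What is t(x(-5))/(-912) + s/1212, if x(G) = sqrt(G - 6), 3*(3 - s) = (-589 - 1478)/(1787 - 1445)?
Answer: -24749/829008 + 5*I*sqrt(11)/114 ≈ -0.029854 + 0.14547*I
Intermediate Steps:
s = 1715/342 (s = 3 - (-589 - 1478)/(3*(1787 - 1445)) = 3 - (-689)/342 = 3 - 1/3*(-689/114) = 3 + 689/342 = 1715/342 ≈ 5.0146)
x(G) = sqrt(-6 + G)
t(H) = 42 + H**2 - 40*H
t(x(-5))/(-912) + s/1212 = (42 + (sqrt(-6 - 5))**2 - 40*sqrt(-6 - 5))/(-912) + (1715/342)/1212 = (42 + (sqrt(-11))**2 - 40*I*sqrt(11))*(-1/912) + (1715/342)*(1/1212) = (42 + (I*sqrt(11))**2 - 40*I*sqrt(11))*(-1/912) + 1715/414504 = (42 - 11 - 40*I*sqrt(11))*(-1/912) + 1715/414504 = (31 - 40*I*sqrt(11))*(-1/912) + 1715/414504 = (-31/912 + 5*I*sqrt(11)/114) + 1715/414504 = -24749/829008 + 5*I*sqrt(11)/114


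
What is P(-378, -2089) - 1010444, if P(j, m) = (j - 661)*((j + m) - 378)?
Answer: 1945511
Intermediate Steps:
P(j, m) = (-661 + j)*(-378 + j + m)
P(-378, -2089) - 1010444 = (249858 + (-378)² - 1039*(-378) - 661*(-2089) - 378*(-2089)) - 1010444 = (249858 + 142884 + 392742 + 1380829 + 789642) - 1010444 = 2955955 - 1010444 = 1945511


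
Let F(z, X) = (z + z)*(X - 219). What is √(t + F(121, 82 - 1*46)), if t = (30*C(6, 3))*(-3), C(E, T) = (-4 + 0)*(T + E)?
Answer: I*√41046 ≈ 202.6*I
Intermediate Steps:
C(E, T) = -4*E - 4*T (C(E, T) = -4*(E + T) = -4*E - 4*T)
F(z, X) = 2*z*(-219 + X) (F(z, X) = (2*z)*(-219 + X) = 2*z*(-219 + X))
t = 3240 (t = (30*(-4*6 - 4*3))*(-3) = (30*(-24 - 12))*(-3) = (30*(-36))*(-3) = -1080*(-3) = 3240)
√(t + F(121, 82 - 1*46)) = √(3240 + 2*121*(-219 + (82 - 1*46))) = √(3240 + 2*121*(-219 + (82 - 46))) = √(3240 + 2*121*(-219 + 36)) = √(3240 + 2*121*(-183)) = √(3240 - 44286) = √(-41046) = I*√41046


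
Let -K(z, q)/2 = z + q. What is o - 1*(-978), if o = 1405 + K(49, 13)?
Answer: 2259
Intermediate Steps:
K(z, q) = -2*q - 2*z (K(z, q) = -2*(z + q) = -2*(q + z) = -2*q - 2*z)
o = 1281 (o = 1405 + (-2*13 - 2*49) = 1405 + (-26 - 98) = 1405 - 124 = 1281)
o - 1*(-978) = 1281 - 1*(-978) = 1281 + 978 = 2259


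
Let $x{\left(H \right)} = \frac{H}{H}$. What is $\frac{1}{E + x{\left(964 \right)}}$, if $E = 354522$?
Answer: $\frac{1}{354523} \approx 2.8207 \cdot 10^{-6}$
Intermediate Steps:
$x{\left(H \right)} = 1$
$\frac{1}{E + x{\left(964 \right)}} = \frac{1}{354522 + 1} = \frac{1}{354523}$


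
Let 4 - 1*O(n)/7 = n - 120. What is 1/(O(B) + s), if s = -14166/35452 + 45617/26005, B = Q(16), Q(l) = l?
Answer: 460964630/349113673807 ≈ 0.0013204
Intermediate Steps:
B = 16
s = 624413527/460964630 (s = -14166*1/35452 + 45617*(1/26005) = -7083/17726 + 45617/26005 = 624413527/460964630 ≈ 1.3546)
O(n) = 868 - 7*n (O(n) = 28 - 7*(n - 120) = 28 - 7*(-120 + n) = 28 + (840 - 7*n) = 868 - 7*n)
1/(O(B) + s) = 1/((868 - 7*16) + 624413527/460964630) = 1/((868 - 112) + 624413527/460964630) = 1/(756 + 624413527/460964630) = 1/(349113673807/460964630) = 460964630/349113673807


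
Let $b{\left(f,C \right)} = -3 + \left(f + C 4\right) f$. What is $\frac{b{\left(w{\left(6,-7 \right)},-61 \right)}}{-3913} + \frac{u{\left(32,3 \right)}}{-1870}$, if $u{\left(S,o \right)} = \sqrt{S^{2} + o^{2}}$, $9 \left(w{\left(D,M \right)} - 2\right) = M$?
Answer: $\frac{24278}{316953} - \frac{\sqrt{1033}}{1870} \approx 0.059411$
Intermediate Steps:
$w{\left(D,M \right)} = 2 + \frac{M}{9}$
$b{\left(f,C \right)} = -3 + f \left(f + 4 C\right)$ ($b{\left(f,C \right)} = -3 + \left(f + 4 C\right) f = -3 + f \left(f + 4 C\right)$)
$\frac{b{\left(w{\left(6,-7 \right)},-61 \right)}}{-3913} + \frac{u{\left(32,3 \right)}}{-1870} = \frac{-3 + \left(2 + \frac{1}{9} \left(-7\right)\right)^{2} + 4 \left(-61\right) \left(2 + \frac{1}{9} \left(-7\right)\right)}{-3913} + \frac{\sqrt{32^{2} + 3^{2}}}{-1870} = \left(-3 + \left(2 - \frac{7}{9}\right)^{2} + 4 \left(-61\right) \left(2 - \frac{7}{9}\right)\right) \left(- \frac{1}{3913}\right) + \sqrt{1024 + 9} \left(- \frac{1}{1870}\right) = \left(-3 + \left(\frac{11}{9}\right)^{2} + 4 \left(-61\right) \frac{11}{9}\right) \left(- \frac{1}{3913}\right) + \sqrt{1033} \left(- \frac{1}{1870}\right) = \left(-3 + \frac{121}{81} - \frac{2684}{9}\right) \left(- \frac{1}{3913}\right) - \frac{\sqrt{1033}}{1870} = \left(- \frac{24278}{81}\right) \left(- \frac{1}{3913}\right) - \frac{\sqrt{1033}}{1870} = \frac{24278}{316953} - \frac{\sqrt{1033}}{1870}$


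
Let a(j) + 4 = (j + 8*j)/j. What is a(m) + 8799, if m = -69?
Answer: 8804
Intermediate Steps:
a(j) = 5 (a(j) = -4 + (j + 8*j)/j = -4 + (9*j)/j = -4 + 9 = 5)
a(m) + 8799 = 5 + 8799 = 8804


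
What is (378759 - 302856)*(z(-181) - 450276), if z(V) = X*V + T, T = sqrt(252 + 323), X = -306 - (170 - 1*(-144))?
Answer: -25659464568 + 379515*sqrt(23) ≈ -2.5658e+10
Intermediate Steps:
X = -620 (X = -306 - (170 + 144) = -306 - 1*314 = -306 - 314 = -620)
T = 5*sqrt(23) (T = sqrt(575) = 5*sqrt(23) ≈ 23.979)
z(V) = -620*V + 5*sqrt(23)
(378759 - 302856)*(z(-181) - 450276) = (378759 - 302856)*((-620*(-181) + 5*sqrt(23)) - 450276) = 75903*((112220 + 5*sqrt(23)) - 450276) = 75903*(-338056 + 5*sqrt(23)) = -25659464568 + 379515*sqrt(23)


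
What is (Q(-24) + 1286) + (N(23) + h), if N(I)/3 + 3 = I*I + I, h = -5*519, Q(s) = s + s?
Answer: 290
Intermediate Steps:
Q(s) = 2*s
h = -2595
N(I) = -9 + 3*I + 3*I**2 (N(I) = -9 + 3*(I*I + I) = -9 + 3*(I**2 + I) = -9 + 3*(I + I**2) = -9 + (3*I + 3*I**2) = -9 + 3*I + 3*I**2)
(Q(-24) + 1286) + (N(23) + h) = (2*(-24) + 1286) + ((-9 + 3*23 + 3*23**2) - 2595) = (-48 + 1286) + ((-9 + 69 + 3*529) - 2595) = 1238 + ((-9 + 69 + 1587) - 2595) = 1238 + (1647 - 2595) = 1238 - 948 = 290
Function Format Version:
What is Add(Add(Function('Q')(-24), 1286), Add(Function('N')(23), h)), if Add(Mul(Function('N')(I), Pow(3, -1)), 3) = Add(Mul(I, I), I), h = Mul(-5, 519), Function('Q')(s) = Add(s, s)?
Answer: 290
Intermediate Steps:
Function('Q')(s) = Mul(2, s)
h = -2595
Function('N')(I) = Add(-9, Mul(3, I), Mul(3, Pow(I, 2))) (Function('N')(I) = Add(-9, Mul(3, Add(Mul(I, I), I))) = Add(-9, Mul(3, Add(Pow(I, 2), I))) = Add(-9, Mul(3, Add(I, Pow(I, 2)))) = Add(-9, Add(Mul(3, I), Mul(3, Pow(I, 2)))) = Add(-9, Mul(3, I), Mul(3, Pow(I, 2))))
Add(Add(Function('Q')(-24), 1286), Add(Function('N')(23), h)) = Add(Add(Mul(2, -24), 1286), Add(Add(-9, Mul(3, 23), Mul(3, Pow(23, 2))), -2595)) = Add(Add(-48, 1286), Add(Add(-9, 69, Mul(3, 529)), -2595)) = Add(1238, Add(Add(-9, 69, 1587), -2595)) = Add(1238, Add(1647, -2595)) = Add(1238, -948) = 290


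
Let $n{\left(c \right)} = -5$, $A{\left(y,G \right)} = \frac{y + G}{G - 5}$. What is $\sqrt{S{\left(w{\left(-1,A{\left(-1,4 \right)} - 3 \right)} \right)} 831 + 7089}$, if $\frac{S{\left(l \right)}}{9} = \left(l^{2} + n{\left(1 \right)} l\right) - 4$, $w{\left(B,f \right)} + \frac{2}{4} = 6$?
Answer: $\frac{i \sqrt{9039}}{2} \approx 47.537 i$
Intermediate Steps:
$A{\left(y,G \right)} = \frac{G + y}{-5 + G}$
$w{\left(B,f \right)} = \frac{11}{2}$ ($w{\left(B,f \right)} = - \frac{1}{2} + 6 = \frac{11}{2}$)
$S{\left(l \right)} = -36 - 45 l + 9 l^{2}$ ($S{\left(l \right)} = 9 \left(\left(l^{2} - 5 l\right) - 4\right) = 9 \left(-4 + l^{2} - 5 l\right) = -36 - 45 l + 9 l^{2}$)
$\sqrt{S{\left(w{\left(-1,A{\left(-1,4 \right)} - 3 \right)} \right)} 831 + 7089} = \sqrt{\left(-36 - \frac{495}{2} + 9 \left(\frac{11}{2}\right)^{2}\right) 831 + 7089} = \sqrt{\left(-36 - \frac{495}{2} + 9 \cdot \frac{121}{4}\right) 831 + 7089} = \sqrt{\left(-36 - \frac{495}{2} + \frac{1089}{4}\right) 831 + 7089} = \sqrt{\left(- \frac{45}{4}\right) 831 + 7089} = \sqrt{- \frac{37395}{4} + 7089} = \sqrt{- \frac{9039}{4}} = \frac{i \sqrt{9039}}{2}$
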